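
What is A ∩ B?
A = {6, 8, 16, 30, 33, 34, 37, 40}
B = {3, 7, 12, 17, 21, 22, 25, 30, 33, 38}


Set A = {6, 8, 16, 30, 33, 34, 37, 40}
Set B = {3, 7, 12, 17, 21, 22, 25, 30, 33, 38}
A ∩ B includes only elements in both sets.
Check each element of A against B:
6 ✗, 8 ✗, 16 ✗, 30 ✓, 33 ✓, 34 ✗, 37 ✗, 40 ✗
A ∩ B = {30, 33}

{30, 33}


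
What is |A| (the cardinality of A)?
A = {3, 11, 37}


Set A = {3, 11, 37}
Listing elements: 3, 11, 37
Counting: 3 elements
|A| = 3

3


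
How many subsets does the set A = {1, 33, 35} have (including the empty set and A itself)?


Set A = {1, 33, 35}
|A| = 3
The power set P(A) contains all subsets of A.
|P(A)| = 2^|A| = 2^3 = 8

8


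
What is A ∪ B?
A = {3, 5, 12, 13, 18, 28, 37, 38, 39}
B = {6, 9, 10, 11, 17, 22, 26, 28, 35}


Set A = {3, 5, 12, 13, 18, 28, 37, 38, 39}
Set B = {6, 9, 10, 11, 17, 22, 26, 28, 35}
A ∪ B includes all elements in either set.
Elements from A: {3, 5, 12, 13, 18, 28, 37, 38, 39}
Elements from B not already included: {6, 9, 10, 11, 17, 22, 26, 35}
A ∪ B = {3, 5, 6, 9, 10, 11, 12, 13, 17, 18, 22, 26, 28, 35, 37, 38, 39}

{3, 5, 6, 9, 10, 11, 12, 13, 17, 18, 22, 26, 28, 35, 37, 38, 39}


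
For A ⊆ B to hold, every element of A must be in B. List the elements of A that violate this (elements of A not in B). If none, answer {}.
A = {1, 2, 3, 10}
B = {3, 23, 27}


Set A = {1, 2, 3, 10}
Set B = {3, 23, 27}
Check each element of A against B:
1 ∉ B (include), 2 ∉ B (include), 3 ∈ B, 10 ∉ B (include)
Elements of A not in B: {1, 2, 10}

{1, 2, 10}


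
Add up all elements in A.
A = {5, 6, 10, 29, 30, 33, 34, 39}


Set A = {5, 6, 10, 29, 30, 33, 34, 39}
Sum = 5 + 6 + 10 + 29 + 30 + 33 + 34 + 39 = 186

186


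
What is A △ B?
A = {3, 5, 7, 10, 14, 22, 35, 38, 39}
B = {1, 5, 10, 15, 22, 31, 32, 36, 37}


Set A = {3, 5, 7, 10, 14, 22, 35, 38, 39}
Set B = {1, 5, 10, 15, 22, 31, 32, 36, 37}
A △ B = (A \ B) ∪ (B \ A)
Elements in A but not B: {3, 7, 14, 35, 38, 39}
Elements in B but not A: {1, 15, 31, 32, 36, 37}
A △ B = {1, 3, 7, 14, 15, 31, 32, 35, 36, 37, 38, 39}

{1, 3, 7, 14, 15, 31, 32, 35, 36, 37, 38, 39}


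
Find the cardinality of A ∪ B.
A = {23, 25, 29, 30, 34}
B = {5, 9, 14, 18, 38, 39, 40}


Set A = {23, 25, 29, 30, 34}, |A| = 5
Set B = {5, 9, 14, 18, 38, 39, 40}, |B| = 7
A ∩ B = {}, |A ∩ B| = 0
|A ∪ B| = |A| + |B| - |A ∩ B| = 5 + 7 - 0 = 12

12


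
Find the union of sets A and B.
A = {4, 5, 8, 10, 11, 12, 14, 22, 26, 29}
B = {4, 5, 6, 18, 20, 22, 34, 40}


Set A = {4, 5, 8, 10, 11, 12, 14, 22, 26, 29}
Set B = {4, 5, 6, 18, 20, 22, 34, 40}
A ∪ B includes all elements in either set.
Elements from A: {4, 5, 8, 10, 11, 12, 14, 22, 26, 29}
Elements from B not already included: {6, 18, 20, 34, 40}
A ∪ B = {4, 5, 6, 8, 10, 11, 12, 14, 18, 20, 22, 26, 29, 34, 40}

{4, 5, 6, 8, 10, 11, 12, 14, 18, 20, 22, 26, 29, 34, 40}


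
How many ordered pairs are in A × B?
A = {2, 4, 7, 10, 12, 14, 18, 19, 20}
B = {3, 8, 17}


Set A = {2, 4, 7, 10, 12, 14, 18, 19, 20} has 9 elements.
Set B = {3, 8, 17} has 3 elements.
|A × B| = |A| × |B| = 9 × 3 = 27

27


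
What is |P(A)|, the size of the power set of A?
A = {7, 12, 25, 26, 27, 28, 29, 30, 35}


Set A = {7, 12, 25, 26, 27, 28, 29, 30, 35}
|A| = 9
The power set P(A) contains all subsets of A.
|P(A)| = 2^|A| = 2^9 = 512

512


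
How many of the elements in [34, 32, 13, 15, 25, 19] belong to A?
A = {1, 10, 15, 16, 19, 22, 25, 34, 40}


Set A = {1, 10, 15, 16, 19, 22, 25, 34, 40}
Candidates: [34, 32, 13, 15, 25, 19]
Check each candidate:
34 ∈ A, 32 ∉ A, 13 ∉ A, 15 ∈ A, 25 ∈ A, 19 ∈ A
Count of candidates in A: 4

4


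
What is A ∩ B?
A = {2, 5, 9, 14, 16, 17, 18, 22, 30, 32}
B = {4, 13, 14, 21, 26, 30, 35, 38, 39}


Set A = {2, 5, 9, 14, 16, 17, 18, 22, 30, 32}
Set B = {4, 13, 14, 21, 26, 30, 35, 38, 39}
A ∩ B includes only elements in both sets.
Check each element of A against B:
2 ✗, 5 ✗, 9 ✗, 14 ✓, 16 ✗, 17 ✗, 18 ✗, 22 ✗, 30 ✓, 32 ✗
A ∩ B = {14, 30}

{14, 30}


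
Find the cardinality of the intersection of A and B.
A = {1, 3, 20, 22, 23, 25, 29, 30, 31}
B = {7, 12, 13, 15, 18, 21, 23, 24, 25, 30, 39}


Set A = {1, 3, 20, 22, 23, 25, 29, 30, 31}
Set B = {7, 12, 13, 15, 18, 21, 23, 24, 25, 30, 39}
A ∩ B = {23, 25, 30}
|A ∩ B| = 3

3


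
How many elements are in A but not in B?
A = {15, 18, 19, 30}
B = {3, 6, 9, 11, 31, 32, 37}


Set A = {15, 18, 19, 30}
Set B = {3, 6, 9, 11, 31, 32, 37}
A \ B = {15, 18, 19, 30}
|A \ B| = 4

4


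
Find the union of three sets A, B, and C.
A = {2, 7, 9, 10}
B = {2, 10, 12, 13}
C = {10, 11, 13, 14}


Set A = {2, 7, 9, 10}
Set B = {2, 10, 12, 13}
Set C = {10, 11, 13, 14}
First, A ∪ B = {2, 7, 9, 10, 12, 13}
Then, (A ∪ B) ∪ C = {2, 7, 9, 10, 11, 12, 13, 14}

{2, 7, 9, 10, 11, 12, 13, 14}


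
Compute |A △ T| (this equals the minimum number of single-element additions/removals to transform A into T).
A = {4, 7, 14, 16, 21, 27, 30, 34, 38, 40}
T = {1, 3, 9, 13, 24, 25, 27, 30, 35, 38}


Set A = {4, 7, 14, 16, 21, 27, 30, 34, 38, 40}
Set T = {1, 3, 9, 13, 24, 25, 27, 30, 35, 38}
Elements to remove from A (in A, not in T): {4, 7, 14, 16, 21, 34, 40} → 7 removals
Elements to add to A (in T, not in A): {1, 3, 9, 13, 24, 25, 35} → 7 additions
Total edits = 7 + 7 = 14

14


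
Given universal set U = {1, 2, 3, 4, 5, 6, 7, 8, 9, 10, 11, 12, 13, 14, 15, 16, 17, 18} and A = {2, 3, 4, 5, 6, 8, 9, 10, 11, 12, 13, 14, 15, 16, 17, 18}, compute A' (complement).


Universal set U = {1, 2, 3, 4, 5, 6, 7, 8, 9, 10, 11, 12, 13, 14, 15, 16, 17, 18}
Set A = {2, 3, 4, 5, 6, 8, 9, 10, 11, 12, 13, 14, 15, 16, 17, 18}
A' = U \ A = elements in U but not in A
Checking each element of U:
1 (not in A, include), 2 (in A, exclude), 3 (in A, exclude), 4 (in A, exclude), 5 (in A, exclude), 6 (in A, exclude), 7 (not in A, include), 8 (in A, exclude), 9 (in A, exclude), 10 (in A, exclude), 11 (in A, exclude), 12 (in A, exclude), 13 (in A, exclude), 14 (in A, exclude), 15 (in A, exclude), 16 (in A, exclude), 17 (in A, exclude), 18 (in A, exclude)
A' = {1, 7}

{1, 7}


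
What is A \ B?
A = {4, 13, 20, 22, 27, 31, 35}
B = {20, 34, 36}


Set A = {4, 13, 20, 22, 27, 31, 35}
Set B = {20, 34, 36}
A \ B includes elements in A that are not in B.
Check each element of A:
4 (not in B, keep), 13 (not in B, keep), 20 (in B, remove), 22 (not in B, keep), 27 (not in B, keep), 31 (not in B, keep), 35 (not in B, keep)
A \ B = {4, 13, 22, 27, 31, 35}

{4, 13, 22, 27, 31, 35}


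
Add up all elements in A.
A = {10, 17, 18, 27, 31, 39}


Set A = {10, 17, 18, 27, 31, 39}
Sum = 10 + 17 + 18 + 27 + 31 + 39 = 142

142


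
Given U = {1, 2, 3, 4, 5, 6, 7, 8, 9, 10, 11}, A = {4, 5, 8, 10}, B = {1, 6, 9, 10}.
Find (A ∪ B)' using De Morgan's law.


U = {1, 2, 3, 4, 5, 6, 7, 8, 9, 10, 11}
A = {4, 5, 8, 10}, B = {1, 6, 9, 10}
A ∪ B = {1, 4, 5, 6, 8, 9, 10}
(A ∪ B)' = U \ (A ∪ B) = {2, 3, 7, 11}
Verification via A' ∩ B': A' = {1, 2, 3, 6, 7, 9, 11}, B' = {2, 3, 4, 5, 7, 8, 11}
A' ∩ B' = {2, 3, 7, 11} ✓

{2, 3, 7, 11}


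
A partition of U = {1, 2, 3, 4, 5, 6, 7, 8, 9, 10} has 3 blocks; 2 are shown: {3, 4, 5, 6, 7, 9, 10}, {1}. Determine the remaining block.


U = {1, 2, 3, 4, 5, 6, 7, 8, 9, 10}
Shown blocks: {3, 4, 5, 6, 7, 9, 10}, {1}
A partition's blocks are pairwise disjoint and cover U, so the missing block = U \ (union of shown blocks).
Union of shown blocks: {1, 3, 4, 5, 6, 7, 9, 10}
Missing block = U \ (union) = {2, 8}

{2, 8}


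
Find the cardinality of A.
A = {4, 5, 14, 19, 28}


Set A = {4, 5, 14, 19, 28}
Listing elements: 4, 5, 14, 19, 28
Counting: 5 elements
|A| = 5

5


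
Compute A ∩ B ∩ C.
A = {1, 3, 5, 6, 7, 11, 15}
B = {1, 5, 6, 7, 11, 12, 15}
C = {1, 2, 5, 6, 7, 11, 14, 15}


Set A = {1, 3, 5, 6, 7, 11, 15}
Set B = {1, 5, 6, 7, 11, 12, 15}
Set C = {1, 2, 5, 6, 7, 11, 14, 15}
First, A ∩ B = {1, 5, 6, 7, 11, 15}
Then, (A ∩ B) ∩ C = {1, 5, 6, 7, 11, 15}

{1, 5, 6, 7, 11, 15}


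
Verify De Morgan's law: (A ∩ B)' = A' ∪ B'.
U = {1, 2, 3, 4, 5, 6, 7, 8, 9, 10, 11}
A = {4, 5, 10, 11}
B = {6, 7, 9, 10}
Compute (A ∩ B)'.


U = {1, 2, 3, 4, 5, 6, 7, 8, 9, 10, 11}
A = {4, 5, 10, 11}, B = {6, 7, 9, 10}
A ∩ B = {10}
(A ∩ B)' = U \ (A ∩ B) = {1, 2, 3, 4, 5, 6, 7, 8, 9, 11}
Verification via A' ∪ B': A' = {1, 2, 3, 6, 7, 8, 9}, B' = {1, 2, 3, 4, 5, 8, 11}
A' ∪ B' = {1, 2, 3, 4, 5, 6, 7, 8, 9, 11} ✓

{1, 2, 3, 4, 5, 6, 7, 8, 9, 11}


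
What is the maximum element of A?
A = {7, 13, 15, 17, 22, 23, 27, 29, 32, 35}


Set A = {7, 13, 15, 17, 22, 23, 27, 29, 32, 35}
Elements in ascending order: 7, 13, 15, 17, 22, 23, 27, 29, 32, 35
The largest element is 35.

35


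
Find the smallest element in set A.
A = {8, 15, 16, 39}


Set A = {8, 15, 16, 39}
Elements in ascending order: 8, 15, 16, 39
The smallest element is 8.

8


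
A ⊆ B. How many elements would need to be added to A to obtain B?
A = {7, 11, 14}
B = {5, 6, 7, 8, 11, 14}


Set A = {7, 11, 14}, |A| = 3
Set B = {5, 6, 7, 8, 11, 14}, |B| = 6
Since A ⊆ B: B \ A = {5, 6, 8}
|B| - |A| = 6 - 3 = 3

3


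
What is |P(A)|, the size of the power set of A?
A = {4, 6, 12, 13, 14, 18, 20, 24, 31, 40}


Set A = {4, 6, 12, 13, 14, 18, 20, 24, 31, 40}
|A| = 10
The power set P(A) contains all subsets of A.
|P(A)| = 2^|A| = 2^10 = 1024

1024


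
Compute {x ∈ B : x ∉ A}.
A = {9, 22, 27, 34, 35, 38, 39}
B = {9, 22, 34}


Set A = {9, 22, 27, 34, 35, 38, 39}
Set B = {9, 22, 34}
Check each element of B against A:
9 ∈ A, 22 ∈ A, 34 ∈ A
Elements of B not in A: {}

{}


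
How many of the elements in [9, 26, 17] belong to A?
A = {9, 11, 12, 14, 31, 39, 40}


Set A = {9, 11, 12, 14, 31, 39, 40}
Candidates: [9, 26, 17]
Check each candidate:
9 ∈ A, 26 ∉ A, 17 ∉ A
Count of candidates in A: 1

1


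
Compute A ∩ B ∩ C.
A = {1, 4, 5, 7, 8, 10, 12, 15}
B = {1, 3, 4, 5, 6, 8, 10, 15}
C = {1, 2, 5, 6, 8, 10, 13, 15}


Set A = {1, 4, 5, 7, 8, 10, 12, 15}
Set B = {1, 3, 4, 5, 6, 8, 10, 15}
Set C = {1, 2, 5, 6, 8, 10, 13, 15}
First, A ∩ B = {1, 4, 5, 8, 10, 15}
Then, (A ∩ B) ∩ C = {1, 5, 8, 10, 15}

{1, 5, 8, 10, 15}


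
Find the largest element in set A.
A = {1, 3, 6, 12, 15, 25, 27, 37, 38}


Set A = {1, 3, 6, 12, 15, 25, 27, 37, 38}
Elements in ascending order: 1, 3, 6, 12, 15, 25, 27, 37, 38
The largest element is 38.

38


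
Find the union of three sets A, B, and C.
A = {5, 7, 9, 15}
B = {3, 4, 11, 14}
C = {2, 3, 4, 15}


Set A = {5, 7, 9, 15}
Set B = {3, 4, 11, 14}
Set C = {2, 3, 4, 15}
First, A ∪ B = {3, 4, 5, 7, 9, 11, 14, 15}
Then, (A ∪ B) ∪ C = {2, 3, 4, 5, 7, 9, 11, 14, 15}

{2, 3, 4, 5, 7, 9, 11, 14, 15}


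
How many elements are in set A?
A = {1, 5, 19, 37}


Set A = {1, 5, 19, 37}
Listing elements: 1, 5, 19, 37
Counting: 4 elements
|A| = 4

4


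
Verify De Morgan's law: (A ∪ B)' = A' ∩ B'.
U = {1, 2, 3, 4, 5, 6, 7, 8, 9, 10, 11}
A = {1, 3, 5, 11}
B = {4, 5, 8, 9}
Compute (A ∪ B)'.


U = {1, 2, 3, 4, 5, 6, 7, 8, 9, 10, 11}
A = {1, 3, 5, 11}, B = {4, 5, 8, 9}
A ∪ B = {1, 3, 4, 5, 8, 9, 11}
(A ∪ B)' = U \ (A ∪ B) = {2, 6, 7, 10}
Verification via A' ∩ B': A' = {2, 4, 6, 7, 8, 9, 10}, B' = {1, 2, 3, 6, 7, 10, 11}
A' ∩ B' = {2, 6, 7, 10} ✓

{2, 6, 7, 10}


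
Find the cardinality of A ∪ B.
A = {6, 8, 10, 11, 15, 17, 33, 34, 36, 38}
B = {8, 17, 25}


Set A = {6, 8, 10, 11, 15, 17, 33, 34, 36, 38}, |A| = 10
Set B = {8, 17, 25}, |B| = 3
A ∩ B = {8, 17}, |A ∩ B| = 2
|A ∪ B| = |A| + |B| - |A ∩ B| = 10 + 3 - 2 = 11

11


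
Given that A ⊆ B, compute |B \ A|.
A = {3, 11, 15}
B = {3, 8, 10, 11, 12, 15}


Set A = {3, 11, 15}, |A| = 3
Set B = {3, 8, 10, 11, 12, 15}, |B| = 6
Since A ⊆ B: B \ A = {8, 10, 12}
|B| - |A| = 6 - 3 = 3

3


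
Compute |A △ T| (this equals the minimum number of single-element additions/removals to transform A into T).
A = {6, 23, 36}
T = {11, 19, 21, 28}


Set A = {6, 23, 36}
Set T = {11, 19, 21, 28}
Elements to remove from A (in A, not in T): {6, 23, 36} → 3 removals
Elements to add to A (in T, not in A): {11, 19, 21, 28} → 4 additions
Total edits = 3 + 4 = 7

7


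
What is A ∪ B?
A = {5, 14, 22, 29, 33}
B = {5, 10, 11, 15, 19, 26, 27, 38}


Set A = {5, 14, 22, 29, 33}
Set B = {5, 10, 11, 15, 19, 26, 27, 38}
A ∪ B includes all elements in either set.
Elements from A: {5, 14, 22, 29, 33}
Elements from B not already included: {10, 11, 15, 19, 26, 27, 38}
A ∪ B = {5, 10, 11, 14, 15, 19, 22, 26, 27, 29, 33, 38}

{5, 10, 11, 14, 15, 19, 22, 26, 27, 29, 33, 38}


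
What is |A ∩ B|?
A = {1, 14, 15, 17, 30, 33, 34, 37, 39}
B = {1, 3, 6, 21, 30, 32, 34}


Set A = {1, 14, 15, 17, 30, 33, 34, 37, 39}
Set B = {1, 3, 6, 21, 30, 32, 34}
A ∩ B = {1, 30, 34}
|A ∩ B| = 3

3


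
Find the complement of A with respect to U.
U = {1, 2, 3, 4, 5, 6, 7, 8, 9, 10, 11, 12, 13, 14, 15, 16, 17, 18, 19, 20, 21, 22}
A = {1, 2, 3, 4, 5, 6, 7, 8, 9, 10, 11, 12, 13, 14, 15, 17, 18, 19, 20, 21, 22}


Universal set U = {1, 2, 3, 4, 5, 6, 7, 8, 9, 10, 11, 12, 13, 14, 15, 16, 17, 18, 19, 20, 21, 22}
Set A = {1, 2, 3, 4, 5, 6, 7, 8, 9, 10, 11, 12, 13, 14, 15, 17, 18, 19, 20, 21, 22}
A' = U \ A = elements in U but not in A
Checking each element of U:
1 (in A, exclude), 2 (in A, exclude), 3 (in A, exclude), 4 (in A, exclude), 5 (in A, exclude), 6 (in A, exclude), 7 (in A, exclude), 8 (in A, exclude), 9 (in A, exclude), 10 (in A, exclude), 11 (in A, exclude), 12 (in A, exclude), 13 (in A, exclude), 14 (in A, exclude), 15 (in A, exclude), 16 (not in A, include), 17 (in A, exclude), 18 (in A, exclude), 19 (in A, exclude), 20 (in A, exclude), 21 (in A, exclude), 22 (in A, exclude)
A' = {16}

{16}


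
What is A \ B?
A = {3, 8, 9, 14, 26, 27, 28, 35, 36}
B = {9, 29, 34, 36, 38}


Set A = {3, 8, 9, 14, 26, 27, 28, 35, 36}
Set B = {9, 29, 34, 36, 38}
A \ B includes elements in A that are not in B.
Check each element of A:
3 (not in B, keep), 8 (not in B, keep), 9 (in B, remove), 14 (not in B, keep), 26 (not in B, keep), 27 (not in B, keep), 28 (not in B, keep), 35 (not in B, keep), 36 (in B, remove)
A \ B = {3, 8, 14, 26, 27, 28, 35}

{3, 8, 14, 26, 27, 28, 35}


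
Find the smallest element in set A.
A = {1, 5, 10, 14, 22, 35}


Set A = {1, 5, 10, 14, 22, 35}
Elements in ascending order: 1, 5, 10, 14, 22, 35
The smallest element is 1.

1


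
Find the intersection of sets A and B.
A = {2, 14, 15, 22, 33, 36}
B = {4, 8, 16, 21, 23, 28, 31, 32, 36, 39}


Set A = {2, 14, 15, 22, 33, 36}
Set B = {4, 8, 16, 21, 23, 28, 31, 32, 36, 39}
A ∩ B includes only elements in both sets.
Check each element of A against B:
2 ✗, 14 ✗, 15 ✗, 22 ✗, 33 ✗, 36 ✓
A ∩ B = {36}

{36}


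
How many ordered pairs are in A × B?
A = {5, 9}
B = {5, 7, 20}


Set A = {5, 9} has 2 elements.
Set B = {5, 7, 20} has 3 elements.
|A × B| = |A| × |B| = 2 × 3 = 6

6


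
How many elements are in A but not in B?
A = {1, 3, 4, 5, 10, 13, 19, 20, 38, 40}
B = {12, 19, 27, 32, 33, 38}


Set A = {1, 3, 4, 5, 10, 13, 19, 20, 38, 40}
Set B = {12, 19, 27, 32, 33, 38}
A \ B = {1, 3, 4, 5, 10, 13, 20, 40}
|A \ B| = 8

8


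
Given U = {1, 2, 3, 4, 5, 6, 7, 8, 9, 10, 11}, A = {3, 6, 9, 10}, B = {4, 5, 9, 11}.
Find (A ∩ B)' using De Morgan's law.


U = {1, 2, 3, 4, 5, 6, 7, 8, 9, 10, 11}
A = {3, 6, 9, 10}, B = {4, 5, 9, 11}
A ∩ B = {9}
(A ∩ B)' = U \ (A ∩ B) = {1, 2, 3, 4, 5, 6, 7, 8, 10, 11}
Verification via A' ∪ B': A' = {1, 2, 4, 5, 7, 8, 11}, B' = {1, 2, 3, 6, 7, 8, 10}
A' ∪ B' = {1, 2, 3, 4, 5, 6, 7, 8, 10, 11} ✓

{1, 2, 3, 4, 5, 6, 7, 8, 10, 11}


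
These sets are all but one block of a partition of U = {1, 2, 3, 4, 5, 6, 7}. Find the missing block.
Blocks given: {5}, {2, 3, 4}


U = {1, 2, 3, 4, 5, 6, 7}
Shown blocks: {5}, {2, 3, 4}
A partition's blocks are pairwise disjoint and cover U, so the missing block = U \ (union of shown blocks).
Union of shown blocks: {2, 3, 4, 5}
Missing block = U \ (union) = {1, 6, 7}

{1, 6, 7}


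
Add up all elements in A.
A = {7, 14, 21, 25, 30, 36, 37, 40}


Set A = {7, 14, 21, 25, 30, 36, 37, 40}
Sum = 7 + 14 + 21 + 25 + 30 + 36 + 37 + 40 = 210

210


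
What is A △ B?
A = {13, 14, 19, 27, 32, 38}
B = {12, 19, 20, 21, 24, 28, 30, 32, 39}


Set A = {13, 14, 19, 27, 32, 38}
Set B = {12, 19, 20, 21, 24, 28, 30, 32, 39}
A △ B = (A \ B) ∪ (B \ A)
Elements in A but not B: {13, 14, 27, 38}
Elements in B but not A: {12, 20, 21, 24, 28, 30, 39}
A △ B = {12, 13, 14, 20, 21, 24, 27, 28, 30, 38, 39}

{12, 13, 14, 20, 21, 24, 27, 28, 30, 38, 39}


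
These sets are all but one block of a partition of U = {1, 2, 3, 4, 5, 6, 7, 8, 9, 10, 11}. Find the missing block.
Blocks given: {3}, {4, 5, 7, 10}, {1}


U = {1, 2, 3, 4, 5, 6, 7, 8, 9, 10, 11}
Shown blocks: {3}, {4, 5, 7, 10}, {1}
A partition's blocks are pairwise disjoint and cover U, so the missing block = U \ (union of shown blocks).
Union of shown blocks: {1, 3, 4, 5, 7, 10}
Missing block = U \ (union) = {2, 6, 8, 9, 11}

{2, 6, 8, 9, 11}


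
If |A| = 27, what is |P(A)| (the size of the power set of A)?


The set has 27 elements.
The power set contains all possible subsets.
|P(A)| = 2^|A| = 2^27 = 134217728

134217728


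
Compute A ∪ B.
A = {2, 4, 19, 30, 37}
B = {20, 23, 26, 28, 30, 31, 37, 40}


Set A = {2, 4, 19, 30, 37}
Set B = {20, 23, 26, 28, 30, 31, 37, 40}
A ∪ B includes all elements in either set.
Elements from A: {2, 4, 19, 30, 37}
Elements from B not already included: {20, 23, 26, 28, 31, 40}
A ∪ B = {2, 4, 19, 20, 23, 26, 28, 30, 31, 37, 40}

{2, 4, 19, 20, 23, 26, 28, 30, 31, 37, 40}


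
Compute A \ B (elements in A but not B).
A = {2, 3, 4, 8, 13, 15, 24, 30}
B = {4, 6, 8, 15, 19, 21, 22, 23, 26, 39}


Set A = {2, 3, 4, 8, 13, 15, 24, 30}
Set B = {4, 6, 8, 15, 19, 21, 22, 23, 26, 39}
A \ B includes elements in A that are not in B.
Check each element of A:
2 (not in B, keep), 3 (not in B, keep), 4 (in B, remove), 8 (in B, remove), 13 (not in B, keep), 15 (in B, remove), 24 (not in B, keep), 30 (not in B, keep)
A \ B = {2, 3, 13, 24, 30}

{2, 3, 13, 24, 30}


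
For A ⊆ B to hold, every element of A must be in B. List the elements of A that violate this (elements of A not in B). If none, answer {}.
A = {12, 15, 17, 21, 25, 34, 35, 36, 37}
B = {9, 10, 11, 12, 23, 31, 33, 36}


Set A = {12, 15, 17, 21, 25, 34, 35, 36, 37}
Set B = {9, 10, 11, 12, 23, 31, 33, 36}
Check each element of A against B:
12 ∈ B, 15 ∉ B (include), 17 ∉ B (include), 21 ∉ B (include), 25 ∉ B (include), 34 ∉ B (include), 35 ∉ B (include), 36 ∈ B, 37 ∉ B (include)
Elements of A not in B: {15, 17, 21, 25, 34, 35, 37}

{15, 17, 21, 25, 34, 35, 37}


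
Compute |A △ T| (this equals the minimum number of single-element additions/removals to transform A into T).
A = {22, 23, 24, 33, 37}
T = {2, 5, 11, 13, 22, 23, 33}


Set A = {22, 23, 24, 33, 37}
Set T = {2, 5, 11, 13, 22, 23, 33}
Elements to remove from A (in A, not in T): {24, 37} → 2 removals
Elements to add to A (in T, not in A): {2, 5, 11, 13} → 4 additions
Total edits = 2 + 4 = 6

6


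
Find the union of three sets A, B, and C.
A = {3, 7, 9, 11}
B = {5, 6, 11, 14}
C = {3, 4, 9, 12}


Set A = {3, 7, 9, 11}
Set B = {5, 6, 11, 14}
Set C = {3, 4, 9, 12}
First, A ∪ B = {3, 5, 6, 7, 9, 11, 14}
Then, (A ∪ B) ∪ C = {3, 4, 5, 6, 7, 9, 11, 12, 14}

{3, 4, 5, 6, 7, 9, 11, 12, 14}


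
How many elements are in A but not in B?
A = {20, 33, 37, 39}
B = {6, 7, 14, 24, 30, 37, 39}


Set A = {20, 33, 37, 39}
Set B = {6, 7, 14, 24, 30, 37, 39}
A \ B = {20, 33}
|A \ B| = 2

2


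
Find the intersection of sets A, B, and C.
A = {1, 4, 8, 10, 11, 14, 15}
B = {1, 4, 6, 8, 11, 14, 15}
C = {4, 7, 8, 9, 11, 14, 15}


Set A = {1, 4, 8, 10, 11, 14, 15}
Set B = {1, 4, 6, 8, 11, 14, 15}
Set C = {4, 7, 8, 9, 11, 14, 15}
First, A ∩ B = {1, 4, 8, 11, 14, 15}
Then, (A ∩ B) ∩ C = {4, 8, 11, 14, 15}

{4, 8, 11, 14, 15}


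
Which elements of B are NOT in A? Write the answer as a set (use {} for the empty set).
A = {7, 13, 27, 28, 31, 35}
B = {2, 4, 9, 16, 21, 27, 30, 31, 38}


Set A = {7, 13, 27, 28, 31, 35}
Set B = {2, 4, 9, 16, 21, 27, 30, 31, 38}
Check each element of B against A:
2 ∉ A (include), 4 ∉ A (include), 9 ∉ A (include), 16 ∉ A (include), 21 ∉ A (include), 27 ∈ A, 30 ∉ A (include), 31 ∈ A, 38 ∉ A (include)
Elements of B not in A: {2, 4, 9, 16, 21, 30, 38}

{2, 4, 9, 16, 21, 30, 38}


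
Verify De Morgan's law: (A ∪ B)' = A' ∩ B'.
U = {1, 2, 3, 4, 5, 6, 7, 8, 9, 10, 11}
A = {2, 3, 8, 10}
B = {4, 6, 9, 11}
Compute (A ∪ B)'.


U = {1, 2, 3, 4, 5, 6, 7, 8, 9, 10, 11}
A = {2, 3, 8, 10}, B = {4, 6, 9, 11}
A ∪ B = {2, 3, 4, 6, 8, 9, 10, 11}
(A ∪ B)' = U \ (A ∪ B) = {1, 5, 7}
Verification via A' ∩ B': A' = {1, 4, 5, 6, 7, 9, 11}, B' = {1, 2, 3, 5, 7, 8, 10}
A' ∩ B' = {1, 5, 7} ✓

{1, 5, 7}


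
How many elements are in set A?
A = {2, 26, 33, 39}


Set A = {2, 26, 33, 39}
Listing elements: 2, 26, 33, 39
Counting: 4 elements
|A| = 4

4


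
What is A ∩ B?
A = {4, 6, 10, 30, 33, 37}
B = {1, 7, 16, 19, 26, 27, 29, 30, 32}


Set A = {4, 6, 10, 30, 33, 37}
Set B = {1, 7, 16, 19, 26, 27, 29, 30, 32}
A ∩ B includes only elements in both sets.
Check each element of A against B:
4 ✗, 6 ✗, 10 ✗, 30 ✓, 33 ✗, 37 ✗
A ∩ B = {30}

{30}


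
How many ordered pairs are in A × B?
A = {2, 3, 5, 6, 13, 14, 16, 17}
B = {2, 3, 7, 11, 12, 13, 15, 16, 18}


Set A = {2, 3, 5, 6, 13, 14, 16, 17} has 8 elements.
Set B = {2, 3, 7, 11, 12, 13, 15, 16, 18} has 9 elements.
|A × B| = |A| × |B| = 8 × 9 = 72

72


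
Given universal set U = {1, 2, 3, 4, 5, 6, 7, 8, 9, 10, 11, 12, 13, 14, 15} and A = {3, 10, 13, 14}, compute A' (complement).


Universal set U = {1, 2, 3, 4, 5, 6, 7, 8, 9, 10, 11, 12, 13, 14, 15}
Set A = {3, 10, 13, 14}
A' = U \ A = elements in U but not in A
Checking each element of U:
1 (not in A, include), 2 (not in A, include), 3 (in A, exclude), 4 (not in A, include), 5 (not in A, include), 6 (not in A, include), 7 (not in A, include), 8 (not in A, include), 9 (not in A, include), 10 (in A, exclude), 11 (not in A, include), 12 (not in A, include), 13 (in A, exclude), 14 (in A, exclude), 15 (not in A, include)
A' = {1, 2, 4, 5, 6, 7, 8, 9, 11, 12, 15}

{1, 2, 4, 5, 6, 7, 8, 9, 11, 12, 15}


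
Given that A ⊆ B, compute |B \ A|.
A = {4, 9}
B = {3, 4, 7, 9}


Set A = {4, 9}, |A| = 2
Set B = {3, 4, 7, 9}, |B| = 4
Since A ⊆ B: B \ A = {3, 7}
|B| - |A| = 4 - 2 = 2

2


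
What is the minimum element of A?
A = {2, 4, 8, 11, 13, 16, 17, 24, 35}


Set A = {2, 4, 8, 11, 13, 16, 17, 24, 35}
Elements in ascending order: 2, 4, 8, 11, 13, 16, 17, 24, 35
The smallest element is 2.

2


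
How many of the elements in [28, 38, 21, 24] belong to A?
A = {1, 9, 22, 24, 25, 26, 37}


Set A = {1, 9, 22, 24, 25, 26, 37}
Candidates: [28, 38, 21, 24]
Check each candidate:
28 ∉ A, 38 ∉ A, 21 ∉ A, 24 ∈ A
Count of candidates in A: 1

1


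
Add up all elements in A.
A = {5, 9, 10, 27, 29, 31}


Set A = {5, 9, 10, 27, 29, 31}
Sum = 5 + 9 + 10 + 27 + 29 + 31 = 111

111


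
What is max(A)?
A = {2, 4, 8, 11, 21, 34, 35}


Set A = {2, 4, 8, 11, 21, 34, 35}
Elements in ascending order: 2, 4, 8, 11, 21, 34, 35
The largest element is 35.

35


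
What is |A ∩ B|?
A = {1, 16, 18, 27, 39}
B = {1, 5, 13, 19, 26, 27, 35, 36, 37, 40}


Set A = {1, 16, 18, 27, 39}
Set B = {1, 5, 13, 19, 26, 27, 35, 36, 37, 40}
A ∩ B = {1, 27}
|A ∩ B| = 2

2


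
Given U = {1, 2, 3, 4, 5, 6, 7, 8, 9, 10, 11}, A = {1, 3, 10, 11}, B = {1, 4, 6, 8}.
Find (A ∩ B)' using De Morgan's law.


U = {1, 2, 3, 4, 5, 6, 7, 8, 9, 10, 11}
A = {1, 3, 10, 11}, B = {1, 4, 6, 8}
A ∩ B = {1}
(A ∩ B)' = U \ (A ∩ B) = {2, 3, 4, 5, 6, 7, 8, 9, 10, 11}
Verification via A' ∪ B': A' = {2, 4, 5, 6, 7, 8, 9}, B' = {2, 3, 5, 7, 9, 10, 11}
A' ∪ B' = {2, 3, 4, 5, 6, 7, 8, 9, 10, 11} ✓

{2, 3, 4, 5, 6, 7, 8, 9, 10, 11}


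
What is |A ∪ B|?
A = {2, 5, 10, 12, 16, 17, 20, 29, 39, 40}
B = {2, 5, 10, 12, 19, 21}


Set A = {2, 5, 10, 12, 16, 17, 20, 29, 39, 40}, |A| = 10
Set B = {2, 5, 10, 12, 19, 21}, |B| = 6
A ∩ B = {2, 5, 10, 12}, |A ∩ B| = 4
|A ∪ B| = |A| + |B| - |A ∩ B| = 10 + 6 - 4 = 12

12


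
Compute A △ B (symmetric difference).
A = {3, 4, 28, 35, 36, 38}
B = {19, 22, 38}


Set A = {3, 4, 28, 35, 36, 38}
Set B = {19, 22, 38}
A △ B = (A \ B) ∪ (B \ A)
Elements in A but not B: {3, 4, 28, 35, 36}
Elements in B but not A: {19, 22}
A △ B = {3, 4, 19, 22, 28, 35, 36}

{3, 4, 19, 22, 28, 35, 36}


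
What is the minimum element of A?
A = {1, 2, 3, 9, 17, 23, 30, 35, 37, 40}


Set A = {1, 2, 3, 9, 17, 23, 30, 35, 37, 40}
Elements in ascending order: 1, 2, 3, 9, 17, 23, 30, 35, 37, 40
The smallest element is 1.

1


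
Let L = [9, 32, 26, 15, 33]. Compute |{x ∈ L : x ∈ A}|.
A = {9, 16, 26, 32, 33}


Set A = {9, 16, 26, 32, 33}
Candidates: [9, 32, 26, 15, 33]
Check each candidate:
9 ∈ A, 32 ∈ A, 26 ∈ A, 15 ∉ A, 33 ∈ A
Count of candidates in A: 4

4


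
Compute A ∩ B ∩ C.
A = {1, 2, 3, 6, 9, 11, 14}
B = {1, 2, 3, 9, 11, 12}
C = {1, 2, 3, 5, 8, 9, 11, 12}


Set A = {1, 2, 3, 6, 9, 11, 14}
Set B = {1, 2, 3, 9, 11, 12}
Set C = {1, 2, 3, 5, 8, 9, 11, 12}
First, A ∩ B = {1, 2, 3, 9, 11}
Then, (A ∩ B) ∩ C = {1, 2, 3, 9, 11}

{1, 2, 3, 9, 11}


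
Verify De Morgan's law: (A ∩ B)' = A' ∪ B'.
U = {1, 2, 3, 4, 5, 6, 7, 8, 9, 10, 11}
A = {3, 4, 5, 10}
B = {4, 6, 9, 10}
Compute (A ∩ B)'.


U = {1, 2, 3, 4, 5, 6, 7, 8, 9, 10, 11}
A = {3, 4, 5, 10}, B = {4, 6, 9, 10}
A ∩ B = {4, 10}
(A ∩ B)' = U \ (A ∩ B) = {1, 2, 3, 5, 6, 7, 8, 9, 11}
Verification via A' ∪ B': A' = {1, 2, 6, 7, 8, 9, 11}, B' = {1, 2, 3, 5, 7, 8, 11}
A' ∪ B' = {1, 2, 3, 5, 6, 7, 8, 9, 11} ✓

{1, 2, 3, 5, 6, 7, 8, 9, 11}


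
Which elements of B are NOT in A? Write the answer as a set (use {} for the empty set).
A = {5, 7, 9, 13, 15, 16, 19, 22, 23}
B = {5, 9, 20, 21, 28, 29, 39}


Set A = {5, 7, 9, 13, 15, 16, 19, 22, 23}
Set B = {5, 9, 20, 21, 28, 29, 39}
Check each element of B against A:
5 ∈ A, 9 ∈ A, 20 ∉ A (include), 21 ∉ A (include), 28 ∉ A (include), 29 ∉ A (include), 39 ∉ A (include)
Elements of B not in A: {20, 21, 28, 29, 39}

{20, 21, 28, 29, 39}


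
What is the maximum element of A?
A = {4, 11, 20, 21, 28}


Set A = {4, 11, 20, 21, 28}
Elements in ascending order: 4, 11, 20, 21, 28
The largest element is 28.

28


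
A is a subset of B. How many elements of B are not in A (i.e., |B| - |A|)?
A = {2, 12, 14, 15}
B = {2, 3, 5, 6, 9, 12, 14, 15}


Set A = {2, 12, 14, 15}, |A| = 4
Set B = {2, 3, 5, 6, 9, 12, 14, 15}, |B| = 8
Since A ⊆ B: B \ A = {3, 5, 6, 9}
|B| - |A| = 8 - 4 = 4

4


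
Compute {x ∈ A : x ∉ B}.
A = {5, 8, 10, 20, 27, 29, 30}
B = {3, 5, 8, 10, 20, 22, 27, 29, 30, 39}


Set A = {5, 8, 10, 20, 27, 29, 30}
Set B = {3, 5, 8, 10, 20, 22, 27, 29, 30, 39}
Check each element of A against B:
5 ∈ B, 8 ∈ B, 10 ∈ B, 20 ∈ B, 27 ∈ B, 29 ∈ B, 30 ∈ B
Elements of A not in B: {}

{}


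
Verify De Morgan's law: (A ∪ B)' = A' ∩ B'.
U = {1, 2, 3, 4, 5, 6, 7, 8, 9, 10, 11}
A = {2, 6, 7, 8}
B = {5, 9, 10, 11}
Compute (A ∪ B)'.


U = {1, 2, 3, 4, 5, 6, 7, 8, 9, 10, 11}
A = {2, 6, 7, 8}, B = {5, 9, 10, 11}
A ∪ B = {2, 5, 6, 7, 8, 9, 10, 11}
(A ∪ B)' = U \ (A ∪ B) = {1, 3, 4}
Verification via A' ∩ B': A' = {1, 3, 4, 5, 9, 10, 11}, B' = {1, 2, 3, 4, 6, 7, 8}
A' ∩ B' = {1, 3, 4} ✓

{1, 3, 4}


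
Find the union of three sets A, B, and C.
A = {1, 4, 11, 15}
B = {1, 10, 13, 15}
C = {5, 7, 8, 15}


Set A = {1, 4, 11, 15}
Set B = {1, 10, 13, 15}
Set C = {5, 7, 8, 15}
First, A ∪ B = {1, 4, 10, 11, 13, 15}
Then, (A ∪ B) ∪ C = {1, 4, 5, 7, 8, 10, 11, 13, 15}

{1, 4, 5, 7, 8, 10, 11, 13, 15}


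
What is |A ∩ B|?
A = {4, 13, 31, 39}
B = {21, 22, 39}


Set A = {4, 13, 31, 39}
Set B = {21, 22, 39}
A ∩ B = {39}
|A ∩ B| = 1

1


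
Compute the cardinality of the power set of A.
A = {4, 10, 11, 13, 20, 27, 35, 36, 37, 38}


Set A = {4, 10, 11, 13, 20, 27, 35, 36, 37, 38}
|A| = 10
The power set P(A) contains all subsets of A.
|P(A)| = 2^|A| = 2^10 = 1024

1024


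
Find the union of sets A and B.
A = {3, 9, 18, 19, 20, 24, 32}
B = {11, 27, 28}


Set A = {3, 9, 18, 19, 20, 24, 32}
Set B = {11, 27, 28}
A ∪ B includes all elements in either set.
Elements from A: {3, 9, 18, 19, 20, 24, 32}
Elements from B not already included: {11, 27, 28}
A ∪ B = {3, 9, 11, 18, 19, 20, 24, 27, 28, 32}

{3, 9, 11, 18, 19, 20, 24, 27, 28, 32}


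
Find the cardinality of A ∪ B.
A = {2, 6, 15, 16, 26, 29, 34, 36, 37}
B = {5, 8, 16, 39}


Set A = {2, 6, 15, 16, 26, 29, 34, 36, 37}, |A| = 9
Set B = {5, 8, 16, 39}, |B| = 4
A ∩ B = {16}, |A ∩ B| = 1
|A ∪ B| = |A| + |B| - |A ∩ B| = 9 + 4 - 1 = 12

12


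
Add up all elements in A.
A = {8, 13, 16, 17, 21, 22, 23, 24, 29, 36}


Set A = {8, 13, 16, 17, 21, 22, 23, 24, 29, 36}
Sum = 8 + 13 + 16 + 17 + 21 + 22 + 23 + 24 + 29 + 36 = 209

209


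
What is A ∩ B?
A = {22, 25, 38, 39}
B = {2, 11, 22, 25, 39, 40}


Set A = {22, 25, 38, 39}
Set B = {2, 11, 22, 25, 39, 40}
A ∩ B includes only elements in both sets.
Check each element of A against B:
22 ✓, 25 ✓, 38 ✗, 39 ✓
A ∩ B = {22, 25, 39}

{22, 25, 39}


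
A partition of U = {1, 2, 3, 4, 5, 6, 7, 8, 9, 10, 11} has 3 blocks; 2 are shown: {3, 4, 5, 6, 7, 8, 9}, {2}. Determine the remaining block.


U = {1, 2, 3, 4, 5, 6, 7, 8, 9, 10, 11}
Shown blocks: {3, 4, 5, 6, 7, 8, 9}, {2}
A partition's blocks are pairwise disjoint and cover U, so the missing block = U \ (union of shown blocks).
Union of shown blocks: {2, 3, 4, 5, 6, 7, 8, 9}
Missing block = U \ (union) = {1, 10, 11}

{1, 10, 11}


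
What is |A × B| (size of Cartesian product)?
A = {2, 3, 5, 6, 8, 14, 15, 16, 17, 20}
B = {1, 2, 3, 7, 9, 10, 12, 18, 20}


Set A = {2, 3, 5, 6, 8, 14, 15, 16, 17, 20} has 10 elements.
Set B = {1, 2, 3, 7, 9, 10, 12, 18, 20} has 9 elements.
|A × B| = |A| × |B| = 10 × 9 = 90

90


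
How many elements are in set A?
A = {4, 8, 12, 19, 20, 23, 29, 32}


Set A = {4, 8, 12, 19, 20, 23, 29, 32}
Listing elements: 4, 8, 12, 19, 20, 23, 29, 32
Counting: 8 elements
|A| = 8

8


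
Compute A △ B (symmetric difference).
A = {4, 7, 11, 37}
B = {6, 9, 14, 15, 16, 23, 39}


Set A = {4, 7, 11, 37}
Set B = {6, 9, 14, 15, 16, 23, 39}
A △ B = (A \ B) ∪ (B \ A)
Elements in A but not B: {4, 7, 11, 37}
Elements in B but not A: {6, 9, 14, 15, 16, 23, 39}
A △ B = {4, 6, 7, 9, 11, 14, 15, 16, 23, 37, 39}

{4, 6, 7, 9, 11, 14, 15, 16, 23, 37, 39}


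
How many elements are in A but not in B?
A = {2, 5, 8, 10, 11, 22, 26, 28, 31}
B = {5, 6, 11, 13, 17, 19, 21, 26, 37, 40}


Set A = {2, 5, 8, 10, 11, 22, 26, 28, 31}
Set B = {5, 6, 11, 13, 17, 19, 21, 26, 37, 40}
A \ B = {2, 8, 10, 22, 28, 31}
|A \ B| = 6

6


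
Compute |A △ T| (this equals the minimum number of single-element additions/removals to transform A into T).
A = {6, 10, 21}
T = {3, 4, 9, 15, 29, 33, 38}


Set A = {6, 10, 21}
Set T = {3, 4, 9, 15, 29, 33, 38}
Elements to remove from A (in A, not in T): {6, 10, 21} → 3 removals
Elements to add to A (in T, not in A): {3, 4, 9, 15, 29, 33, 38} → 7 additions
Total edits = 3 + 7 = 10

10


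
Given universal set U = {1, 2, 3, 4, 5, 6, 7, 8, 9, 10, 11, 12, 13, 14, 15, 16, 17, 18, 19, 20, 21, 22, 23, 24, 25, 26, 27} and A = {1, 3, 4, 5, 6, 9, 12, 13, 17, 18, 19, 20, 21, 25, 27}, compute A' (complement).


Universal set U = {1, 2, 3, 4, 5, 6, 7, 8, 9, 10, 11, 12, 13, 14, 15, 16, 17, 18, 19, 20, 21, 22, 23, 24, 25, 26, 27}
Set A = {1, 3, 4, 5, 6, 9, 12, 13, 17, 18, 19, 20, 21, 25, 27}
A' = U \ A = elements in U but not in A
Checking each element of U:
1 (in A, exclude), 2 (not in A, include), 3 (in A, exclude), 4 (in A, exclude), 5 (in A, exclude), 6 (in A, exclude), 7 (not in A, include), 8 (not in A, include), 9 (in A, exclude), 10 (not in A, include), 11 (not in A, include), 12 (in A, exclude), 13 (in A, exclude), 14 (not in A, include), 15 (not in A, include), 16 (not in A, include), 17 (in A, exclude), 18 (in A, exclude), 19 (in A, exclude), 20 (in A, exclude), 21 (in A, exclude), 22 (not in A, include), 23 (not in A, include), 24 (not in A, include), 25 (in A, exclude), 26 (not in A, include), 27 (in A, exclude)
A' = {2, 7, 8, 10, 11, 14, 15, 16, 22, 23, 24, 26}

{2, 7, 8, 10, 11, 14, 15, 16, 22, 23, 24, 26}


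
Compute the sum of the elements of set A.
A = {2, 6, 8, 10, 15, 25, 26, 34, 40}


Set A = {2, 6, 8, 10, 15, 25, 26, 34, 40}
Sum = 2 + 6 + 8 + 10 + 15 + 25 + 26 + 34 + 40 = 166

166


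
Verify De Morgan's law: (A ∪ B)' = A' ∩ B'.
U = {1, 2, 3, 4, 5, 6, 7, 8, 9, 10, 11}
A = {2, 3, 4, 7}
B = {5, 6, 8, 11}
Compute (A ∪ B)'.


U = {1, 2, 3, 4, 5, 6, 7, 8, 9, 10, 11}
A = {2, 3, 4, 7}, B = {5, 6, 8, 11}
A ∪ B = {2, 3, 4, 5, 6, 7, 8, 11}
(A ∪ B)' = U \ (A ∪ B) = {1, 9, 10}
Verification via A' ∩ B': A' = {1, 5, 6, 8, 9, 10, 11}, B' = {1, 2, 3, 4, 7, 9, 10}
A' ∩ B' = {1, 9, 10} ✓

{1, 9, 10}


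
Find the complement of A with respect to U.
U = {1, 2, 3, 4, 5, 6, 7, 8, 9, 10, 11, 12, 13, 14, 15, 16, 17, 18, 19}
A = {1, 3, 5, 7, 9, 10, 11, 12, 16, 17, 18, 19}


Universal set U = {1, 2, 3, 4, 5, 6, 7, 8, 9, 10, 11, 12, 13, 14, 15, 16, 17, 18, 19}
Set A = {1, 3, 5, 7, 9, 10, 11, 12, 16, 17, 18, 19}
A' = U \ A = elements in U but not in A
Checking each element of U:
1 (in A, exclude), 2 (not in A, include), 3 (in A, exclude), 4 (not in A, include), 5 (in A, exclude), 6 (not in A, include), 7 (in A, exclude), 8 (not in A, include), 9 (in A, exclude), 10 (in A, exclude), 11 (in A, exclude), 12 (in A, exclude), 13 (not in A, include), 14 (not in A, include), 15 (not in A, include), 16 (in A, exclude), 17 (in A, exclude), 18 (in A, exclude), 19 (in A, exclude)
A' = {2, 4, 6, 8, 13, 14, 15}

{2, 4, 6, 8, 13, 14, 15}


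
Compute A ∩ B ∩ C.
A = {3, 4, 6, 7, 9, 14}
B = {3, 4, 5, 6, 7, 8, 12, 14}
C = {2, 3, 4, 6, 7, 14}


Set A = {3, 4, 6, 7, 9, 14}
Set B = {3, 4, 5, 6, 7, 8, 12, 14}
Set C = {2, 3, 4, 6, 7, 14}
First, A ∩ B = {3, 4, 6, 7, 14}
Then, (A ∩ B) ∩ C = {3, 4, 6, 7, 14}

{3, 4, 6, 7, 14}


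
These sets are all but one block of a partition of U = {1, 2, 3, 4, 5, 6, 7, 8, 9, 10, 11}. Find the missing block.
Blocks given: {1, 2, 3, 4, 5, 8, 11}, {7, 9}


U = {1, 2, 3, 4, 5, 6, 7, 8, 9, 10, 11}
Shown blocks: {1, 2, 3, 4, 5, 8, 11}, {7, 9}
A partition's blocks are pairwise disjoint and cover U, so the missing block = U \ (union of shown blocks).
Union of shown blocks: {1, 2, 3, 4, 5, 7, 8, 9, 11}
Missing block = U \ (union) = {6, 10}

{6, 10}


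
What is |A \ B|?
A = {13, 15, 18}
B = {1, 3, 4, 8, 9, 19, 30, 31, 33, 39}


Set A = {13, 15, 18}
Set B = {1, 3, 4, 8, 9, 19, 30, 31, 33, 39}
A \ B = {13, 15, 18}
|A \ B| = 3

3


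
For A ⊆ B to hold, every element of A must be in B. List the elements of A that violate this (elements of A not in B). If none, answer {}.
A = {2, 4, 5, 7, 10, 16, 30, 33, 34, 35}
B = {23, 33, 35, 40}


Set A = {2, 4, 5, 7, 10, 16, 30, 33, 34, 35}
Set B = {23, 33, 35, 40}
Check each element of A against B:
2 ∉ B (include), 4 ∉ B (include), 5 ∉ B (include), 7 ∉ B (include), 10 ∉ B (include), 16 ∉ B (include), 30 ∉ B (include), 33 ∈ B, 34 ∉ B (include), 35 ∈ B
Elements of A not in B: {2, 4, 5, 7, 10, 16, 30, 34}

{2, 4, 5, 7, 10, 16, 30, 34}


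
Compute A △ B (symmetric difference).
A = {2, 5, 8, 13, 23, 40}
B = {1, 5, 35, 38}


Set A = {2, 5, 8, 13, 23, 40}
Set B = {1, 5, 35, 38}
A △ B = (A \ B) ∪ (B \ A)
Elements in A but not B: {2, 8, 13, 23, 40}
Elements in B but not A: {1, 35, 38}
A △ B = {1, 2, 8, 13, 23, 35, 38, 40}

{1, 2, 8, 13, 23, 35, 38, 40}


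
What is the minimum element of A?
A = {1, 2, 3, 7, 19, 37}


Set A = {1, 2, 3, 7, 19, 37}
Elements in ascending order: 1, 2, 3, 7, 19, 37
The smallest element is 1.

1


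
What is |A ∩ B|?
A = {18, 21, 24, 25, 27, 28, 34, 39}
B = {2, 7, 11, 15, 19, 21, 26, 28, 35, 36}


Set A = {18, 21, 24, 25, 27, 28, 34, 39}
Set B = {2, 7, 11, 15, 19, 21, 26, 28, 35, 36}
A ∩ B = {21, 28}
|A ∩ B| = 2

2


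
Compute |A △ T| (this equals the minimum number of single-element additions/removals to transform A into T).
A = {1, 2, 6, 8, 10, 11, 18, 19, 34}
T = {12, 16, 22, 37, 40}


Set A = {1, 2, 6, 8, 10, 11, 18, 19, 34}
Set T = {12, 16, 22, 37, 40}
Elements to remove from A (in A, not in T): {1, 2, 6, 8, 10, 11, 18, 19, 34} → 9 removals
Elements to add to A (in T, not in A): {12, 16, 22, 37, 40} → 5 additions
Total edits = 9 + 5 = 14

14


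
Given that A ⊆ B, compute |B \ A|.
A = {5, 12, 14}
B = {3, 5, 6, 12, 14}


Set A = {5, 12, 14}, |A| = 3
Set B = {3, 5, 6, 12, 14}, |B| = 5
Since A ⊆ B: B \ A = {3, 6}
|B| - |A| = 5 - 3 = 2

2


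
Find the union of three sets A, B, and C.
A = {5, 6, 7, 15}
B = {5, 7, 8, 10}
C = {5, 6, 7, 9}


Set A = {5, 6, 7, 15}
Set B = {5, 7, 8, 10}
Set C = {5, 6, 7, 9}
First, A ∪ B = {5, 6, 7, 8, 10, 15}
Then, (A ∪ B) ∪ C = {5, 6, 7, 8, 9, 10, 15}

{5, 6, 7, 8, 9, 10, 15}


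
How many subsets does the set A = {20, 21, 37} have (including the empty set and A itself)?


Set A = {20, 21, 37}
|A| = 3
The power set P(A) contains all subsets of A.
|P(A)| = 2^|A| = 2^3 = 8

8


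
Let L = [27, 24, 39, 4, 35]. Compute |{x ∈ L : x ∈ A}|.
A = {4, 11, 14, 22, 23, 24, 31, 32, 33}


Set A = {4, 11, 14, 22, 23, 24, 31, 32, 33}
Candidates: [27, 24, 39, 4, 35]
Check each candidate:
27 ∉ A, 24 ∈ A, 39 ∉ A, 4 ∈ A, 35 ∉ A
Count of candidates in A: 2

2


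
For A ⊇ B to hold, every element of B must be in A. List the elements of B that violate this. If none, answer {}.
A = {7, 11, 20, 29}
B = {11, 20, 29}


Set A = {7, 11, 20, 29}
Set B = {11, 20, 29}
Check each element of B against A:
11 ∈ A, 20 ∈ A, 29 ∈ A
Elements of B not in A: {}

{}


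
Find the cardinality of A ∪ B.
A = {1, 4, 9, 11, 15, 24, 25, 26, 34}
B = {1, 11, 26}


Set A = {1, 4, 9, 11, 15, 24, 25, 26, 34}, |A| = 9
Set B = {1, 11, 26}, |B| = 3
A ∩ B = {1, 11, 26}, |A ∩ B| = 3
|A ∪ B| = |A| + |B| - |A ∩ B| = 9 + 3 - 3 = 9

9


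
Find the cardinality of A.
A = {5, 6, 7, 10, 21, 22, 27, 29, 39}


Set A = {5, 6, 7, 10, 21, 22, 27, 29, 39}
Listing elements: 5, 6, 7, 10, 21, 22, 27, 29, 39
Counting: 9 elements
|A| = 9

9


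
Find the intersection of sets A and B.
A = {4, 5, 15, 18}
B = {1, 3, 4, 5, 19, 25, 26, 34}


Set A = {4, 5, 15, 18}
Set B = {1, 3, 4, 5, 19, 25, 26, 34}
A ∩ B includes only elements in both sets.
Check each element of A against B:
4 ✓, 5 ✓, 15 ✗, 18 ✗
A ∩ B = {4, 5}

{4, 5}


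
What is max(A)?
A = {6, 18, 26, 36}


Set A = {6, 18, 26, 36}
Elements in ascending order: 6, 18, 26, 36
The largest element is 36.

36


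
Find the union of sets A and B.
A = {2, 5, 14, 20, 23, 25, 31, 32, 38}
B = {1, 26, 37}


Set A = {2, 5, 14, 20, 23, 25, 31, 32, 38}
Set B = {1, 26, 37}
A ∪ B includes all elements in either set.
Elements from A: {2, 5, 14, 20, 23, 25, 31, 32, 38}
Elements from B not already included: {1, 26, 37}
A ∪ B = {1, 2, 5, 14, 20, 23, 25, 26, 31, 32, 37, 38}

{1, 2, 5, 14, 20, 23, 25, 26, 31, 32, 37, 38}


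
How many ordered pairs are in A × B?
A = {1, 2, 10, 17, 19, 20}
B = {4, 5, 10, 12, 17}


Set A = {1, 2, 10, 17, 19, 20} has 6 elements.
Set B = {4, 5, 10, 12, 17} has 5 elements.
|A × B| = |A| × |B| = 6 × 5 = 30

30


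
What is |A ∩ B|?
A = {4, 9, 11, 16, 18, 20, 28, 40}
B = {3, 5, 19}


Set A = {4, 9, 11, 16, 18, 20, 28, 40}
Set B = {3, 5, 19}
A ∩ B = {}
|A ∩ B| = 0

0


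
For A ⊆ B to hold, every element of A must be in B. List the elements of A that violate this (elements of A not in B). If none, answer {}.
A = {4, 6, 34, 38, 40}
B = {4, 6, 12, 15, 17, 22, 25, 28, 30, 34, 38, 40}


Set A = {4, 6, 34, 38, 40}
Set B = {4, 6, 12, 15, 17, 22, 25, 28, 30, 34, 38, 40}
Check each element of A against B:
4 ∈ B, 6 ∈ B, 34 ∈ B, 38 ∈ B, 40 ∈ B
Elements of A not in B: {}

{}
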